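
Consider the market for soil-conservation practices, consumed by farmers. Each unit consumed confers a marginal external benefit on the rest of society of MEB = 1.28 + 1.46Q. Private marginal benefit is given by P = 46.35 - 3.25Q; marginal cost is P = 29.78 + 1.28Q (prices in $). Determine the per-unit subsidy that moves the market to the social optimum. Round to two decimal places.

subsidy = $9.77 per unit

Social marginal benefit = demand + MEB = 47.63 - 1.79Q.
Set SMB = MC: 47.63 - 1.79Q = 29.78 + 1.28Q → Q* = 5.8143.
The Pigouvian subsidy equals MEB at Q*: 1.28 + 1.46×5.8143 = 9.7689.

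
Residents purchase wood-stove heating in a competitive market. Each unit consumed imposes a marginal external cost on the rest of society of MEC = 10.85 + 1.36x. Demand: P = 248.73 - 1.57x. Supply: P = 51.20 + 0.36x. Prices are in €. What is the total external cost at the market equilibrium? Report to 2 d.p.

€8233.43

Market equilibrium (private): 51.20 + 0.36x = 248.73 - 1.57x → x_m = 102.3472.
Total external cost = ∫₀^{x_m} (10.85 + 1.36x) dx = 10.85×102.3472 + ½×1.36×102.3472² = 8233.4327.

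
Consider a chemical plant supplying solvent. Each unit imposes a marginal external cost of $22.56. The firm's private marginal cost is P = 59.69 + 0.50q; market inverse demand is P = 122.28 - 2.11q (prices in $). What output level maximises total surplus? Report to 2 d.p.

Social marginal cost = private MC + MEC = 82.25 + 0.50q.
Set SMC = demand: 82.25 + 0.50q = 122.28 - 2.11q → q* = 15.3372.

q* = 15.34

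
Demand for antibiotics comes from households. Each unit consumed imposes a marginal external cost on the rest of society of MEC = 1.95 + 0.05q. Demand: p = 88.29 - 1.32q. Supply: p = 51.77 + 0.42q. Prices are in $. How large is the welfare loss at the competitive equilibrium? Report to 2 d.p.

DWL = $2.51

Market equilibrium (private): 51.77 + 0.42q = 88.29 - 1.32q → q_m = 20.9885.
Social marginal benefit = demand − MEC = 86.34 - 1.37q.
Set SMB = MC: 86.34 - 1.37q = 51.77 + 0.42q → q* = 19.3128.
The welfare-loss triangle has base |q_m − q*| and height MEC(q_m) (the vertical gap between SMB and MC is zero at q* and MEC at q_m).
DWL = ½ × 1.6757 × 2.9994 = 2.5130.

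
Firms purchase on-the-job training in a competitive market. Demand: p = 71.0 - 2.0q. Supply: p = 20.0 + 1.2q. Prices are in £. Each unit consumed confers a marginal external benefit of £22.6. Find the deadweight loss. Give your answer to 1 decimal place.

Market equilibrium (private): 20.0 + 1.2q = 71.0 - 2.0q → q_m = 15.9375.
Social marginal benefit = demand + MEB = 93.6 - 2.0q.
Set SMB = MC: 93.6 - 2.0q = 20.0 + 1.2q → q* = 23.0000.
Height of the DWL triangle at q_m is SMB(q_m) − MC(q_m) = MEB(q_m) = 22.6000.
DWL = ½ × 7.0625 × 22.6000 = 79.8063.

DWL = £79.8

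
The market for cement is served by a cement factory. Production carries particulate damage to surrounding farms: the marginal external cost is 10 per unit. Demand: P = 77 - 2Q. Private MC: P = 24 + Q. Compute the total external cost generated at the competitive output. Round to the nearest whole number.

177

Market equilibrium (private): 24 + Q = 77 - 2Q → Q_m = 17.6667.
Total external cost = MEC × Q_m = 10 × 17.6667 = 176.6670.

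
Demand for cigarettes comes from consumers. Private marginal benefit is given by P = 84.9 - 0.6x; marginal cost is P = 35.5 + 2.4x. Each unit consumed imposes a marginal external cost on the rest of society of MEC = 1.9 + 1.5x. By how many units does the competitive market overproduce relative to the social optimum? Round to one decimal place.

5.9 units

Market equilibrium (private): 35.5 + 2.4x = 84.9 - 0.6x → x_m = 16.4667.
Social marginal benefit = demand − MEC = 83.0 - 2.1x.
Set SMB = MC: 83.0 - 2.1x = 35.5 + 2.4x → x* = 10.5556.
Gap = |16.4667 − 10.5556| = 5.9111.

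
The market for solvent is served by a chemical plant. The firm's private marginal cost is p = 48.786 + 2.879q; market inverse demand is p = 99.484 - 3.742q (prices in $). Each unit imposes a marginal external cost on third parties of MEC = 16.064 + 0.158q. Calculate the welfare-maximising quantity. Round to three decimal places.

q* = 5.109

Social marginal cost = private MC + MEC = 64.850 + 3.037q.
Set SMC = demand: 64.850 + 3.037q = 99.484 - 3.742q → q* = 5.1090.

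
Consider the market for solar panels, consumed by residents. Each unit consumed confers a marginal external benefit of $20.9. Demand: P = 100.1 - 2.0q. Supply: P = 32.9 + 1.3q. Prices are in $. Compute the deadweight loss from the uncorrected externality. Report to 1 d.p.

DWL = $66.2

Market equilibrium (private): 32.9 + 1.3q = 100.1 - 2.0q → q_m = 20.3636.
Social marginal benefit = demand + MEB = 121.0 - 2.0q.
Set SMB = MC: 121.0 - 2.0q = 32.9 + 1.3q → q* = 26.6970.
The welfare-loss triangle has base |q_m − q*| and height MEB(q_m) (the vertical gap between SMB and MC is zero at q* and MEB at q_m).
DWL = ½ × 6.3334 × 20.9000 = 66.1840.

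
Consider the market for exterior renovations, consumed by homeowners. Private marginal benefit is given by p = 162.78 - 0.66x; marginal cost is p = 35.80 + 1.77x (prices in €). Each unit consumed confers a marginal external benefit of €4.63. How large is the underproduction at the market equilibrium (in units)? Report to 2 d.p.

Market equilibrium (private): 35.80 + 1.77x = 162.78 - 0.66x → x_m = 52.2551.
Social marginal benefit = demand + MEB = 167.41 - 0.66x.
Set SMB = MC: 167.41 - 0.66x = 35.80 + 1.77x → x* = 54.1605.
Gap = |52.2551 − 54.1605| = 1.9054.

1.91 units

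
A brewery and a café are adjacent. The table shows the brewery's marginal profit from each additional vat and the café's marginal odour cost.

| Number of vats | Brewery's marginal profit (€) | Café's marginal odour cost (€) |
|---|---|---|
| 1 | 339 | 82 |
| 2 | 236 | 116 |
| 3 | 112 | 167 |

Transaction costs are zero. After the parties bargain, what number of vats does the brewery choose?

2

Bargaining reaches the level where marginal profit last exceeds marginal odour cost.
That holds through level 2 (236 ≥ 116) but not at 3 (112 < 167).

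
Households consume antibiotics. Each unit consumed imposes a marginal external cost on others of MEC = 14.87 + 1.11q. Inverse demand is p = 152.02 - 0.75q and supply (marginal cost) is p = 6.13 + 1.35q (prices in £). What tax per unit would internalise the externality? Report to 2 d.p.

tax = £60.18 per unit

Social marginal benefit = demand − MEC = 137.15 - 1.86q.
Set SMB = MC: 137.15 - 1.86q = 6.13 + 1.35q → q* = 40.8162.
The Pigouvian tax equals MEC at q*: 14.87 + 1.11×40.8162 = 60.1760.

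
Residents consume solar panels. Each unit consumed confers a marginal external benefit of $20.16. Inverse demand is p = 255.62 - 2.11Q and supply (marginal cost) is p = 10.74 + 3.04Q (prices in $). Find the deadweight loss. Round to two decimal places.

Market equilibrium (private): 10.74 + 3.04Q = 255.62 - 2.11Q → Q_m = 47.5495.
Social marginal benefit = demand + MEB = 275.78 - 2.11Q.
Set SMB = MC: 275.78 - 2.11Q = 10.74 + 3.04Q → Q* = 51.4641.
Between Q* and Q_m the wedge SMB − MC runs linearly from 0 to MEB(Q_m), so the loss is a triangle.
DWL = ½ × 3.9146 × 20.1600 = 39.4592.

DWL = $39.46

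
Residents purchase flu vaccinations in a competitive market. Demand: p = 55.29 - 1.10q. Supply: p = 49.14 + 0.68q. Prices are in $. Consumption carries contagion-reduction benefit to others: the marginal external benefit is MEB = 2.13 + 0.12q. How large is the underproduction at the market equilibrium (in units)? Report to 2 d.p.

Market equilibrium (private): 49.14 + 0.68q = 55.29 - 1.10q → q_m = 3.4551.
Social marginal benefit = demand + MEB = 57.42 - 0.98q.
Set SMB = MC: 57.42 - 0.98q = 49.14 + 0.68q → q* = 4.9880.
Gap = |3.4551 − 4.9880| = 1.5329.

1.53 units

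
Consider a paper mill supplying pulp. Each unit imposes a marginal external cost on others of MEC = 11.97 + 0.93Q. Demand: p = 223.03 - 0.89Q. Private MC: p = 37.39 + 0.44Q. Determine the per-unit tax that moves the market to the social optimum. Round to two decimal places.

Social marginal cost = private MC + MEC = 49.36 + 1.37Q.
Set SMC = demand: 49.36 + 1.37Q = 223.03 - 0.89Q → Q* = 76.8451.
The Pigouvian tax equals MEC at Q*: 11.97 + 0.93×76.8451 = 83.4359.

tax = 83.44 per unit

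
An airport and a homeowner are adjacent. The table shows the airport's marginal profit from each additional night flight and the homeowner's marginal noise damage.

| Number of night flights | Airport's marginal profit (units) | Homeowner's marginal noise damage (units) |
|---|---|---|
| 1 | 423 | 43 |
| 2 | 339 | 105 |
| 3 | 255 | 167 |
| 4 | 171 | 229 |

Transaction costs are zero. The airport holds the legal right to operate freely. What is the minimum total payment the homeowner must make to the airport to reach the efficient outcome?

171

Left alone the airport would choose level 4 (marginal profit stays positive).
Efficient level: k* = 3 (marginal profit ≥ marginal noise damage through 3).
The homeowner must at least cover the airport's forgone profit from cutting 4→3: 171 = 171.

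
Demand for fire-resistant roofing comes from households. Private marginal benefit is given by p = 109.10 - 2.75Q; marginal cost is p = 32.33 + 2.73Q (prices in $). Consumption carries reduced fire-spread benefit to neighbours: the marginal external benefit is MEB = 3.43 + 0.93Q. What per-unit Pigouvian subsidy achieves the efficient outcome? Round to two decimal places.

subsidy = $19.82 per unit

Social marginal benefit = demand + MEB = 112.53 - 1.82Q.
Set SMB = MC: 112.53 - 1.82Q = 32.33 + 2.73Q → Q* = 17.6264.
The Pigouvian subsidy equals MEB at Q*: 3.43 + 0.93×17.6264 = 19.8226.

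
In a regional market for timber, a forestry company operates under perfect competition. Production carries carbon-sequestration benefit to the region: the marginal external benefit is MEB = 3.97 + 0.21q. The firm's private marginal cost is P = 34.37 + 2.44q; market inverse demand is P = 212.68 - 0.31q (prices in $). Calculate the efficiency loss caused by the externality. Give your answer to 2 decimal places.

Market equilibrium (private): 34.37 + 2.44q = 212.68 - 0.31q → q_m = 64.8400.
Social marginal cost = private MC − MEB = 30.40 + 2.23q.
Set SMC = demand: 30.40 + 2.23q = 212.68 - 0.31q → q* = 71.7638.
Height of the DWL triangle at q_m is demand(q_m) − SMC(q_m) = MEB(q_m) = 17.5864.
DWL = ½ × 6.9238 × 17.5864 = 60.8824.

DWL = $60.88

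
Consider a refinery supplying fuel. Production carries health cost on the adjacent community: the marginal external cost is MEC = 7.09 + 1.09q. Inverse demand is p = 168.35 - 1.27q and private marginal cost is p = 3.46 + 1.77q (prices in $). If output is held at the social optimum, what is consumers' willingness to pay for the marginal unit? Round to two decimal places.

P = $119.83

Social marginal cost = private MC + MEC = 10.55 + 2.86q.
Set SMC = demand: 10.55 + 2.86q = 168.35 - 1.27q → q* = 38.2082.
Consumer price on the demand curve at q*: 168.35 − 1.27×38.2082 = 119.8256.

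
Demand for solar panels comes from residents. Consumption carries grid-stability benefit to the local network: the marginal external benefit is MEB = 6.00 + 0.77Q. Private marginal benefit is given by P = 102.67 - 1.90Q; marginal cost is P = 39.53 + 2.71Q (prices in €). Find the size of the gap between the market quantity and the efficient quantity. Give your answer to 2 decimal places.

Market equilibrium (private): 39.53 + 2.71Q = 102.67 - 1.90Q → Q_m = 13.6963.
Social marginal benefit = demand + MEB = 108.67 - 1.13Q.
Set SMB = MC: 108.67 - 1.13Q = 39.53 + 2.71Q → Q* = 18.0052.
Gap = |13.6963 − 18.0052| = 4.3089.

4.31 units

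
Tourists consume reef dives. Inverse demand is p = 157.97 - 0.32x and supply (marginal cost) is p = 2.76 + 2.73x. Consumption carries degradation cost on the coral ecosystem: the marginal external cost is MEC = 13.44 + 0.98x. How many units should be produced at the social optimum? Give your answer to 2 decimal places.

x* = 35.18

Social marginal benefit = demand − MEC = 144.53 - 1.30x.
Set SMB = MC: 144.53 - 1.30x = 2.76 + 2.73x → x* = 35.1787.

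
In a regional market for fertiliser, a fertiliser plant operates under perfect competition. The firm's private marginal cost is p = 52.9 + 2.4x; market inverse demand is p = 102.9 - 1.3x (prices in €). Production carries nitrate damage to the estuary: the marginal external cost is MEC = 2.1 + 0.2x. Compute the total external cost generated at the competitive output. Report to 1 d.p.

€46.6

Market equilibrium (private): 52.9 + 2.4x = 102.9 - 1.3x → x_m = 13.5135.
Total external cost = ∫₀^{x_m} (2.1 + 0.2x) dx = 2.1×13.5135 + ½×0.2×13.5135² = 46.6398.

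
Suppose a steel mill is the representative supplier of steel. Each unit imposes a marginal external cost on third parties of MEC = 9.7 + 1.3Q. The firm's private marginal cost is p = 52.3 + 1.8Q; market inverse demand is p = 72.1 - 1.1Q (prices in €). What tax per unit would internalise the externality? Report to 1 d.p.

Social marginal cost = private MC + MEC = 62.0 + 3.1Q.
Set SMC = demand: 62.0 + 3.1Q = 72.1 - 1.1Q → Q* = 2.4048.
The Pigouvian tax equals MEC at Q*: 9.7 + 1.3×2.4048 = 12.8262.

tax = €12.8 per unit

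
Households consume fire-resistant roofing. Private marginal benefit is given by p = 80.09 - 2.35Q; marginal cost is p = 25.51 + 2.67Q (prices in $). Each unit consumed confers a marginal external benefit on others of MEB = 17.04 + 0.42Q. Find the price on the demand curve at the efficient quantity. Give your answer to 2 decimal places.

P = $43.50

Social marginal benefit = demand + MEB = 97.13 - 1.93Q.
Set SMB = MC: 97.13 - 1.93Q = 25.51 + 2.67Q → Q* = 15.5696.
Consumer price on the demand curve at Q*: 80.09 − 2.35×15.5696 = 43.5014.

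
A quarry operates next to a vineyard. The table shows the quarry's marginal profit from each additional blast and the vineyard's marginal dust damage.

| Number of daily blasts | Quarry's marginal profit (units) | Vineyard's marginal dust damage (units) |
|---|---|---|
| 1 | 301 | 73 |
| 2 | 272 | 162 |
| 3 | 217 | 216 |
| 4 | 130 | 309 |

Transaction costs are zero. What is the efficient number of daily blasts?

3

Bargaining reaches the level where marginal profit last exceeds marginal dust damage.
That holds through level 3 (217 ≥ 216) but not at 4 (130 < 309).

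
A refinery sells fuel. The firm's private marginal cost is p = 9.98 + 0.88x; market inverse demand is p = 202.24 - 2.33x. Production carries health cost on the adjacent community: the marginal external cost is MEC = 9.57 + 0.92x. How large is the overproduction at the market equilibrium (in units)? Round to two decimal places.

15.66 units

Market equilibrium (private): 9.98 + 0.88x = 202.24 - 2.33x → x_m = 59.8941.
Social marginal cost = private MC + MEC = 19.55 + 1.80x.
Set SMC = demand: 19.55 + 1.80x = 202.24 - 2.33x → x* = 44.2349.
Gap = |59.8941 − 44.2349| = 15.6592.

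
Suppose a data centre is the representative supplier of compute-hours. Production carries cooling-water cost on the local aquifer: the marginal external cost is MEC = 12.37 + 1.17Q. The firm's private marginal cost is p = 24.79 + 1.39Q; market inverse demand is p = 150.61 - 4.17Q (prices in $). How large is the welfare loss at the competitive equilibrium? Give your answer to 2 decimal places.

DWL = $112.11

Market equilibrium (private): 24.79 + 1.39Q = 150.61 - 4.17Q → Q_m = 22.6295.
Social marginal cost = private MC + MEC = 37.16 + 2.56Q.
Set SMC = demand: 37.16 + 2.56Q = 150.61 - 4.17Q → Q* = 16.8574.
Between Q* and Q_m the wedge SMC − demand runs linearly from 0 to MEC(Q_m), so the loss is a triangle.
DWL = ½ × 5.7721 × 38.8465 = 112.1129.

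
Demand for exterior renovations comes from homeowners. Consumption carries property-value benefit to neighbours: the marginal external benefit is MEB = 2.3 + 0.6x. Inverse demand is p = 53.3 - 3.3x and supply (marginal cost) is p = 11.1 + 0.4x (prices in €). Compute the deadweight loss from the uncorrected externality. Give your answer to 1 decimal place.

DWL = €13.5

Market equilibrium (private): 11.1 + 0.4x = 53.3 - 3.3x → x_m = 11.4054.
Social marginal benefit = demand + MEB = 55.6 - 2.7x.
Set SMB = MC: 55.6 - 2.7x = 11.1 + 0.4x → x* = 14.3548.
The loss is the area between SMB and MC from x* to x_m; with linear curves that's a triangle of height MEB(x_m).
DWL = ½ × 2.9494 × 9.1432 = 13.4835.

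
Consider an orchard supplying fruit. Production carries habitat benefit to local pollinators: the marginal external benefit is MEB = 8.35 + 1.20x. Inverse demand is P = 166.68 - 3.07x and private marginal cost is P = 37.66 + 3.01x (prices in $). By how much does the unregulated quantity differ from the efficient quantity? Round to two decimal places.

6.93 units

Market equilibrium (private): 37.66 + 3.01x = 166.68 - 3.07x → x_m = 21.2204.
Social marginal cost = private MC − MEB = 29.31 + 1.81x.
Set SMC = demand: 29.31 + 1.81x = 166.68 - 3.07x → x* = 28.1496.
Gap = |21.2204 − 28.1496| = 6.9292.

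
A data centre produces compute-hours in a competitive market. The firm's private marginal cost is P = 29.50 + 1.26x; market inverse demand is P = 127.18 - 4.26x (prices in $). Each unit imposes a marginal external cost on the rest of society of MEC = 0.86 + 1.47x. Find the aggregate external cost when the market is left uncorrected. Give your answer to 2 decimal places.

Market equilibrium (private): 29.50 + 1.26x = 127.18 - 4.26x → x_m = 17.6957.
Total external cost = ∫₀^{x_m} (0.86 + 1.47x) dx = 0.86×17.6957 + ½×1.47×17.6957² = 245.3746.

$245.37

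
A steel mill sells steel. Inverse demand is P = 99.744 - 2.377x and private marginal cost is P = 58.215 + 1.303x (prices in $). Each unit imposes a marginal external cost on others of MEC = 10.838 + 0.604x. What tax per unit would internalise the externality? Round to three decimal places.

Social marginal cost = private MC + MEC = 69.053 + 1.907x.
Set SMC = demand: 69.053 + 1.907x = 99.744 - 2.377x → x* = 7.1641.
The Pigouvian tax equals MEC at x*: 10.838 + 0.604×7.1641 = 15.1651.

tax = $15.165 per unit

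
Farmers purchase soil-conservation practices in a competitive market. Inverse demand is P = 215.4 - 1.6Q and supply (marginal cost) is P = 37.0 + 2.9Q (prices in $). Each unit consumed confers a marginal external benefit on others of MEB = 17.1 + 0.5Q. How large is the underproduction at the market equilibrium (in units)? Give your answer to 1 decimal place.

Market equilibrium (private): 37.0 + 2.9Q = 215.4 - 1.6Q → Q_m = 39.6444.
Social marginal benefit = demand + MEB = 232.5 - 1.1Q.
Set SMB = MC: 232.5 - 1.1Q = 37.0 + 2.9Q → Q* = 48.8750.
Gap = |39.6444 − 48.8750| = 9.2306.

9.2 units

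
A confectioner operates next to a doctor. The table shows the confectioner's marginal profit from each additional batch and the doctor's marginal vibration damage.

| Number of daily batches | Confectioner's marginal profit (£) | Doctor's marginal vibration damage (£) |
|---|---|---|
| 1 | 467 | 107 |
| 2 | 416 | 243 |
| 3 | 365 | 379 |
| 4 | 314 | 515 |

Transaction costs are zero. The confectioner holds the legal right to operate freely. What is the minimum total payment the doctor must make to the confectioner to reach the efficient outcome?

£679

Left alone the confectioner would choose level 4 (marginal profit stays positive).
Efficient level: k* = 2 (marginal profit ≥ marginal vibration damage through 2).
The doctor must at least cover the confectioner's forgone profit from cutting 4→2: 365 + 314 = 679.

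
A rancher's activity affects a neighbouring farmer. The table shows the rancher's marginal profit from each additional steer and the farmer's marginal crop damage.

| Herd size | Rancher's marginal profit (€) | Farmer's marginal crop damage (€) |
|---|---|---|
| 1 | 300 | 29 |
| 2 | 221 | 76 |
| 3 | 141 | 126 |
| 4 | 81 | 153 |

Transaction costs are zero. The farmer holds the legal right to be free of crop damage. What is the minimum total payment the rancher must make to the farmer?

€231

Efficient level: marginal profit ≥ marginal crop damage through level 3, so k* = 3.
With the farmer holding the right, the rancher must at least compensate total damage at k*: 29 + 76 + 126 = 231.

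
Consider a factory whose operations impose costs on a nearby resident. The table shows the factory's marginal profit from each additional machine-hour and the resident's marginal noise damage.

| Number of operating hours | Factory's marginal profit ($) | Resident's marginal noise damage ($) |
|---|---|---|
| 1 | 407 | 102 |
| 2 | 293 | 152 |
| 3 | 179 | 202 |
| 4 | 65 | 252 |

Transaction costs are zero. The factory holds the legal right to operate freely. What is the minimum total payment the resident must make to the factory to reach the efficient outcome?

Left alone the factory would choose level 4 (marginal profit stays positive).
Efficient level: k* = 2 (marginal profit ≥ marginal noise damage through 2).
The resident must at least cover the factory's forgone profit from cutting 4→2: 179 + 65 = 244.

$244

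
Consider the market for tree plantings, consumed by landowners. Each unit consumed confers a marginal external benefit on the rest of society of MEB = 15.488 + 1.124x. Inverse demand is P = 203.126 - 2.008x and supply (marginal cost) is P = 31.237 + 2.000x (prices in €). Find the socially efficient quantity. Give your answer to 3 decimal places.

Social marginal benefit = demand + MEB = 218.614 - 0.884x.
Set SMB = MC: 218.614 - 0.884x = 31.237 + 2.000x → x* = 64.9712.

x* = 64.971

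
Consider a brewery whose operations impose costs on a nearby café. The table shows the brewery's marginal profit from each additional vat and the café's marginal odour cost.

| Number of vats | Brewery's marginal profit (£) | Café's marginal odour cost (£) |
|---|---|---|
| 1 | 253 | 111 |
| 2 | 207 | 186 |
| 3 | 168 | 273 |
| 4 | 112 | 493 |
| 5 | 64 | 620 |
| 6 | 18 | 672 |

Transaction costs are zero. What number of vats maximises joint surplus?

2

Bargaining reaches the level where marginal profit last exceeds marginal odour cost.
That holds through level 2 (207 ≥ 186) but not at 3 (168 < 273).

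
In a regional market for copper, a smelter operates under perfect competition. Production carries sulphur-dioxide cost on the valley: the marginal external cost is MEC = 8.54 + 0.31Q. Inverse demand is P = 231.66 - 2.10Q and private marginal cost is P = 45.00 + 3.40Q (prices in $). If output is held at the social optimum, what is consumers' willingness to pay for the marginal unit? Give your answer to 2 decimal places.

P = $167.28

Social marginal cost = private MC + MEC = 53.54 + 3.71Q.
Set SMC = demand: 53.54 + 3.71Q = 231.66 - 2.10Q → Q* = 30.6575.
Consumer price on the demand curve at Q*: 231.66 − 2.10×30.6575 = 167.2793.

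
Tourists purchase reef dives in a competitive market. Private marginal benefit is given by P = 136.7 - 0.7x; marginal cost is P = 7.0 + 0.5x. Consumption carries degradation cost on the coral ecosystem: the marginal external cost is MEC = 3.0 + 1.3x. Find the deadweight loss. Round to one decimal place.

Market equilibrium (private): 7.0 + 0.5x = 136.7 - 0.7x → x_m = 108.0833.
Social marginal benefit = demand − MEC = 133.7 - 2.0x.
Set SMB = MC: 133.7 - 2.0x = 7.0 + 0.5x → x* = 50.6800.
Height of the DWL triangle at x_m is MC(x_m) − SMB(x_m) = MEC(x_m) = 143.5083.
DWL = ½ × 57.4033 × 143.5083 = 4118.9250.

DWL = 4118.9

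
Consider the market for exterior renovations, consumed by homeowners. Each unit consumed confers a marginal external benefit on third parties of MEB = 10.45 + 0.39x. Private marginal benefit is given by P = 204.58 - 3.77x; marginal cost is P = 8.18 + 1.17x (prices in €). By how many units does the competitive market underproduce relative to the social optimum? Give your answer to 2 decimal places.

5.70 units

Market equilibrium (private): 8.18 + 1.17x = 204.58 - 3.77x → x_m = 39.7571.
Social marginal benefit = demand + MEB = 215.03 - 3.38x.
Set SMB = MC: 215.03 - 3.38x = 8.18 + 1.17x → x* = 45.4615.
Gap = |39.7571 − 45.4615| = 5.7044.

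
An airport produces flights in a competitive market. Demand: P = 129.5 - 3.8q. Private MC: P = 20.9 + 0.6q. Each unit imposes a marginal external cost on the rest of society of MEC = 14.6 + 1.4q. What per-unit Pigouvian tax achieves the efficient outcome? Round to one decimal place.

tax = 37.3 per unit

Social marginal cost = private MC + MEC = 35.5 + 2.0q.
Set SMC = demand: 35.5 + 2.0q = 129.5 - 3.8q → q* = 16.2069.
The Pigouvian tax equals MEC at q*: 14.6 + 1.4×16.2069 = 37.2897.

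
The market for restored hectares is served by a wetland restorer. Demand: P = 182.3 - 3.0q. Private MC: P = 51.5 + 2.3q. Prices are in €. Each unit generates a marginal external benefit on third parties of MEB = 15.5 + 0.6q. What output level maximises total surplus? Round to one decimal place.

Social marginal cost = private MC − MEB = 36.0 + 1.7q.
Set SMC = demand: 36.0 + 1.7q = 182.3 - 3.0q → q* = 31.1277.

q* = 31.1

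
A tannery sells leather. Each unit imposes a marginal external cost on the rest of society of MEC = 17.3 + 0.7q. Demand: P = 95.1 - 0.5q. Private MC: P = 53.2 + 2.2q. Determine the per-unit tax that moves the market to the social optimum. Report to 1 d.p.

Social marginal cost = private MC + MEC = 70.5 + 2.9q.
Set SMC = demand: 70.5 + 2.9q = 95.1 - 0.5q → q* = 7.2353.
The Pigouvian tax equals MEC at q*: 17.3 + 0.7×7.2353 = 22.3647.

tax = 22.4 per unit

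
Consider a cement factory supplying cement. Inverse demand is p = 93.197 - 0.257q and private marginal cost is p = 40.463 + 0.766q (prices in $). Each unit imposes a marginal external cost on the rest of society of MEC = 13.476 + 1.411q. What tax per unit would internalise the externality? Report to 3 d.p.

Social marginal cost = private MC + MEC = 53.939 + 2.177q.
Set SMC = demand: 53.939 + 2.177q = 93.197 - 0.257q → q* = 16.1290.
The Pigouvian tax equals MEC at q*: 13.476 + 1.411×16.1290 = 36.2340.

tax = $36.234 per unit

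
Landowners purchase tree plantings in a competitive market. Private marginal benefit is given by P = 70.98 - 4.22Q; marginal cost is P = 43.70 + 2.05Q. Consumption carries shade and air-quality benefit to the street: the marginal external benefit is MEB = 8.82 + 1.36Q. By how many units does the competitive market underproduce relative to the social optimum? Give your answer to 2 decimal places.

3.00 units

Market equilibrium (private): 43.70 + 2.05Q = 70.98 - 4.22Q → Q_m = 4.3509.
Social marginal benefit = demand + MEB = 79.80 - 2.86Q.
Set SMB = MC: 79.80 - 2.86Q = 43.70 + 2.05Q → Q* = 7.3523.
Gap = |4.3509 − 7.3523| = 3.0014.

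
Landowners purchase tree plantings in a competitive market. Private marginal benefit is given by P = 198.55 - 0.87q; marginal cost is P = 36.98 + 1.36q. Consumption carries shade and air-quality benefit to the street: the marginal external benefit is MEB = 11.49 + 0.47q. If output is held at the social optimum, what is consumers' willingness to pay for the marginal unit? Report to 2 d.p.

Social marginal benefit = demand + MEB = 210.04 - 0.40q.
Set SMB = MC: 210.04 - 0.40q = 36.98 + 1.36q → q* = 98.3295.
Consumer price on the demand curve at q*: 198.55 − 0.87×98.3295 = 113.0033.

P = 113.00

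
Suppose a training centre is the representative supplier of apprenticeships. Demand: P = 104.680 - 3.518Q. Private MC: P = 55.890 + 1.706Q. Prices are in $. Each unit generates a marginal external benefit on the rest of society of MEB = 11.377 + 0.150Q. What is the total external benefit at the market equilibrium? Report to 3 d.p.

$112.799

Market equilibrium (private): 55.890 + 1.706Q = 104.680 - 3.518Q → Q_m = 9.3396.
Total external benefit = ∫₀^{Q_m} (11.377 + 0.150Q) dQ = 11.377×9.3396 + ½×0.150×9.3396² = 112.7987.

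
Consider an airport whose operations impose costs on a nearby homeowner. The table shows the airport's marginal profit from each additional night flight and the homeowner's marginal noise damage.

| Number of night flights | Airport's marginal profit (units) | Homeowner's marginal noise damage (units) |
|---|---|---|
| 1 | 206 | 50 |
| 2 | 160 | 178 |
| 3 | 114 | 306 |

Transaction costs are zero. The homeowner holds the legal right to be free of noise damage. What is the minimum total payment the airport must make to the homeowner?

50

Efficient level: marginal profit ≥ marginal noise damage through level 1, so k* = 1.
With the homeowner holding the right, the airport must at least compensate total damage at k*: 50 = 50.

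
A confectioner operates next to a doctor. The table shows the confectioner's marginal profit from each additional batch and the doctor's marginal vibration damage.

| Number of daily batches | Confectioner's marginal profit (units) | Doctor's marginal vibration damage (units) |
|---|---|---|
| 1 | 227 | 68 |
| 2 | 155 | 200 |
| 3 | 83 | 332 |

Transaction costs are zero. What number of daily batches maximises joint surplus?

1

Bargaining reaches the level where marginal profit last exceeds marginal vibration damage.
That holds through level 1 (227 ≥ 68) but not at 2 (155 < 200).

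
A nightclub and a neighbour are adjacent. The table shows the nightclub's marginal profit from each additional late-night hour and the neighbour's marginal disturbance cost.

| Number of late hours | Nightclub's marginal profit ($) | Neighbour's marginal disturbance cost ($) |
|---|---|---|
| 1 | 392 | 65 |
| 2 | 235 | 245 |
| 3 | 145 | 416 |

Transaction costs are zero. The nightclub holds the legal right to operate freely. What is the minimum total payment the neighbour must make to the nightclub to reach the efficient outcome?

$380

Left alone the nightclub would choose level 3 (marginal profit stays positive).
Efficient level: k* = 1 (marginal profit ≥ marginal disturbance cost through 1).
The neighbour must at least cover the nightclub's forgone profit from cutting 3→1: 235 + 145 = 380.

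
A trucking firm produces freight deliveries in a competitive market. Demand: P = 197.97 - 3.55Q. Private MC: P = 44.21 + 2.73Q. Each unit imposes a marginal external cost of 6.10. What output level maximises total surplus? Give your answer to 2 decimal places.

Social marginal cost = private MC + MEC = 50.31 + 2.73Q.
Set SMC = demand: 50.31 + 2.73Q = 197.97 - 3.55Q → Q* = 23.5127.

Q* = 23.51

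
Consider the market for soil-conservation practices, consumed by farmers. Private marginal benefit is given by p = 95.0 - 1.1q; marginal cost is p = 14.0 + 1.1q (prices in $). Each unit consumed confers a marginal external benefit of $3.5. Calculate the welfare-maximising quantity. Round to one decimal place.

q* = 38.4

Social marginal benefit = demand + MEB = 98.5 - 1.1q.
Set SMB = MC: 98.5 - 1.1q = 14.0 + 1.1q → q* = 38.4091.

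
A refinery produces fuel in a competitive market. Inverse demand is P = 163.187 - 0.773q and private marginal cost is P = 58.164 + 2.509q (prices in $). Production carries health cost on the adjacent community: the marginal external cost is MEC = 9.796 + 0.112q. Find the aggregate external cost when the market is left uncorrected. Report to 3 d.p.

Market equilibrium (private): 58.164 + 2.509q = 163.187 - 0.773q → q_m = 31.9997.
Total external cost = ∫₀^{q_m} (9.796 + 0.112q) dq = 9.796×31.9997 + ½×0.112×31.9997² = 370.8120.

$370.812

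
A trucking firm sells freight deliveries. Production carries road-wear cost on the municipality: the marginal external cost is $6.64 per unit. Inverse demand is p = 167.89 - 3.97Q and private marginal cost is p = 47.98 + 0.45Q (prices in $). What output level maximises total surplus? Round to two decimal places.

Social marginal cost = private MC + MEC = 54.62 + 0.45Q.
Set SMC = demand: 54.62 + 0.45Q = 167.89 - 3.97Q → Q* = 25.6267.

Q* = 25.63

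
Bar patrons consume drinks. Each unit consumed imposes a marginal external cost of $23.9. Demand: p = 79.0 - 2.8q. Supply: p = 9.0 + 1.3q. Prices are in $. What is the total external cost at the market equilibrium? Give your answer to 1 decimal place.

$408.0

Market equilibrium (private): 9.0 + 1.3q = 79.0 - 2.8q → q_m = 17.0732.
Total external cost = MEC × q_m = 23.9 × 17.0732 = 408.0495.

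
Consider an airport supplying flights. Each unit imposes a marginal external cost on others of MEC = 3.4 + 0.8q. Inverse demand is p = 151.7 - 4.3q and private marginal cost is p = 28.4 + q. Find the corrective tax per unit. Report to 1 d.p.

tax = 19.1 per unit

Social marginal cost = private MC + MEC = 31.8 + 1.8q.
Set SMC = demand: 31.8 + 1.8q = 151.7 - 4.3q → q* = 19.6557.
The Pigouvian tax equals MEC at q*: 3.4 + 0.8×19.6557 = 19.1246.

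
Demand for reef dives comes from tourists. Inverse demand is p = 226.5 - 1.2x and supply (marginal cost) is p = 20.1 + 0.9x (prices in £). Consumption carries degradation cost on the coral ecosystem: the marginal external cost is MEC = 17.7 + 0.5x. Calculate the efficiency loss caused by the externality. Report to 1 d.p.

DWL = £859.2

Market equilibrium (private): 20.1 + 0.9x = 226.5 - 1.2x → x_m = 98.2857.
Social marginal benefit = demand − MEC = 208.8 - 1.7x.
Set SMB = MC: 208.8 - 1.7x = 20.1 + 0.9x → x* = 72.5769.
Between x* and x_m the wedge MC − SMB runs linearly from 0 to MEC(x_m), so the loss is a triangle.
DWL = ½ × 25.7088 × 66.8429 = 859.2254.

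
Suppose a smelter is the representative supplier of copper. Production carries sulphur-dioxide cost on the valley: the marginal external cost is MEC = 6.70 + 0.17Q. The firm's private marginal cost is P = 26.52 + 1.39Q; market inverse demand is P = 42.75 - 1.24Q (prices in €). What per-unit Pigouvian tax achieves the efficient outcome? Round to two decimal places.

Social marginal cost = private MC + MEC = 33.22 + 1.56Q.
Set SMC = demand: 33.22 + 1.56Q = 42.75 - 1.24Q → Q* = 3.4036.
The Pigouvian tax equals MEC at Q*: 6.70 + 0.17×3.4036 = 7.2786.

tax = €7.28 per unit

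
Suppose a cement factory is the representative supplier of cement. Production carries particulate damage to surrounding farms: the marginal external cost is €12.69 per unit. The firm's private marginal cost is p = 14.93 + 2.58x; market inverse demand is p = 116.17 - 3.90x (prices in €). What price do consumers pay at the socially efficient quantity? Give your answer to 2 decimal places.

P = €62.88

Social marginal cost = private MC + MEC = 27.62 + 2.58x.
Set SMC = demand: 27.62 + 2.58x = 116.17 - 3.90x → x* = 13.6651.
Consumer price on the demand curve at x*: 116.17 − 3.90×13.6651 = 62.8761.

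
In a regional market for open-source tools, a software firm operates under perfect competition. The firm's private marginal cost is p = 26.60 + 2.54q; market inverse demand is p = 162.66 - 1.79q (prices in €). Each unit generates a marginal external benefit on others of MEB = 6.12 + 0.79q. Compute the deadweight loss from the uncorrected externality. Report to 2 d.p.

DWL = €135.24

Market equilibrium (private): 26.60 + 2.54q = 162.66 - 1.79q → q_m = 31.4226.
Social marginal cost = private MC − MEB = 20.48 + 1.75q.
Set SMC = demand: 20.48 + 1.75q = 162.66 - 1.79q → q* = 40.1638.
The welfare-loss triangle has base |q_m − q*| and height MEB(q_m) (the vertical gap between SMC and demand is zero at q* and MEB at q_m).
DWL = ½ × 8.7412 × 30.9439 = 135.2434.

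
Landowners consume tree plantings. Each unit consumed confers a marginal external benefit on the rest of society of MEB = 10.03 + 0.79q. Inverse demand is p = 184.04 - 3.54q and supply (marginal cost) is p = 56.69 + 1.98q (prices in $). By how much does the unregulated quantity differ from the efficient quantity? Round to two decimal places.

Market equilibrium (private): 56.69 + 1.98q = 184.04 - 3.54q → q_m = 23.0707.
Social marginal benefit = demand + MEB = 194.07 - 2.75q.
Set SMB = MC: 194.07 - 2.75q = 56.69 + 1.98q → q* = 29.0444.
Gap = |23.0707 − 29.0444| = 5.9737.

5.97 units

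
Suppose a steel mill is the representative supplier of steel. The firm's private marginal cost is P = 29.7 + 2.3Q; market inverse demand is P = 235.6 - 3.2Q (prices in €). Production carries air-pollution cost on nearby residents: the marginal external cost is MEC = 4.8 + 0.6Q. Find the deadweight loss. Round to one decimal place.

Market equilibrium (private): 29.7 + 2.3Q = 235.6 - 3.2Q → Q_m = 37.4364.
Social marginal cost = private MC + MEC = 34.5 + 2.9Q.
Set SMC = demand: 34.5 + 2.9Q = 235.6 - 3.2Q → Q* = 32.9672.
Between Q* and Q_m the wedge SMC − demand runs linearly from 0 to MEC(Q_m), so the loss is a triangle.
DWL = ½ × 4.4692 × 27.2618 = 60.9192.

DWL = €60.9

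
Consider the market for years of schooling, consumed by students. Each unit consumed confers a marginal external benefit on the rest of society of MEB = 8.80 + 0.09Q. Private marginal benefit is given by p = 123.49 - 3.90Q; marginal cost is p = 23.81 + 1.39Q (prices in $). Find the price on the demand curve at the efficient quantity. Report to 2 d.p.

P = $42.13

Social marginal benefit = demand + MEB = 132.29 - 3.81Q.
Set SMB = MC: 132.29 - 3.81Q = 23.81 + 1.39Q → Q* = 20.8615.
Consumer price on the demand curve at Q*: 123.49 − 3.90×20.8615 = 42.1302.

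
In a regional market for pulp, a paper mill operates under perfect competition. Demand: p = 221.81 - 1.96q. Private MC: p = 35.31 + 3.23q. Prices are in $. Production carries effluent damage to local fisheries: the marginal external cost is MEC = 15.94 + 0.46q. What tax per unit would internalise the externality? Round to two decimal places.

tax = $29.83 per unit

Social marginal cost = private MC + MEC = 51.25 + 3.69q.
Set SMC = demand: 51.25 + 3.69q = 221.81 - 1.96q → q* = 30.1876.
The Pigouvian tax equals MEC at q*: 15.94 + 0.46×30.1876 = 29.8263.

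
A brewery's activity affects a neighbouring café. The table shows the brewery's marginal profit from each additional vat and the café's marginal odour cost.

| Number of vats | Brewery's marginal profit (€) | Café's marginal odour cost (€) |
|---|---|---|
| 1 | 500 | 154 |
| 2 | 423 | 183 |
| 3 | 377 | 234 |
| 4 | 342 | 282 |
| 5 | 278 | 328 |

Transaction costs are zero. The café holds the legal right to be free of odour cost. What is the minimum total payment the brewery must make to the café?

Efficient level: marginal profit ≥ marginal odour cost through level 4, so k* = 4.
With the café holding the right, the brewery must at least compensate total damage at k*: 154 + 183 + 234 + 282 = 853.

€853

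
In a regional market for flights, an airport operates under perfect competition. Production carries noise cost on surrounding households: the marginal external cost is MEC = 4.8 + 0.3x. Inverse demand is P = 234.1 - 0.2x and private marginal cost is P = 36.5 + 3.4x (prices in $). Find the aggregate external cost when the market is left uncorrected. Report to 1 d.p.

$715.4

Market equilibrium (private): 36.5 + 3.4x = 234.1 - 0.2x → x_m = 54.8889.
Total external cost = ∫₀^{x_m} (4.8 + 0.3x) dx = 4.8×54.8889 + ½×0.3×54.8889² = 715.3854.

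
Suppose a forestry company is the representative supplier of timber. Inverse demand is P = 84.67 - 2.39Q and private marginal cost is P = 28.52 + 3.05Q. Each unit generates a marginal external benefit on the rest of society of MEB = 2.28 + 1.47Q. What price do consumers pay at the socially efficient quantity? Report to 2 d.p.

P = 49.49

Social marginal cost = private MC − MEB = 26.24 + 1.58Q.
Set SMC = demand: 26.24 + 1.58Q = 84.67 - 2.39Q → Q* = 14.7179.
Consumer price on the demand curve at Q*: 84.67 − 2.39×14.7179 = 49.4942.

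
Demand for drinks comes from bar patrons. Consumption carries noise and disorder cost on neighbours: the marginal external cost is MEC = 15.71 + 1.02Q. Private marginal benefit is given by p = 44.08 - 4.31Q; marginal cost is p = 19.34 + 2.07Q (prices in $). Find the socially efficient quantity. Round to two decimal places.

Social marginal benefit = demand − MEC = 28.37 - 5.33Q.
Set SMB = MC: 28.37 - 5.33Q = 19.34 + 2.07Q → Q* = 1.2203.

Q* = 1.22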